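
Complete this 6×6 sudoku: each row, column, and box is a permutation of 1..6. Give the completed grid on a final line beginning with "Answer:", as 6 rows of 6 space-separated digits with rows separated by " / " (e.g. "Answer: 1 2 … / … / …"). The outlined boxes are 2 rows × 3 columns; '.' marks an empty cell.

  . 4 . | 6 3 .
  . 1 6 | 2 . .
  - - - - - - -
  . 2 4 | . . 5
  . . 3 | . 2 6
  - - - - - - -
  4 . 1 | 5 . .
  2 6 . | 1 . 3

Step 1. [r1c1∈{5}] r1c1 has the single candidate 5. So r1c1=5.
Step 2. [r2c6∈{4}] r2c6 is down to just 4 ⇒ r2c6=4.
Step 3. [r4c1∈{1}] nothing but 1 survives at r4c1, so r4c1=1.
Step 4. [r2c5∈{5}] r2c5's peers cover all but 5. So r2c5=5.
Step 5. [r4c2∈{5}] only 5 remains possible at r4c2, so r4c2=5.
Step 6. [r5c2∈{3}] nothing but 3 survives at r5c2. So r5c2=3.
Step 7. [r4c4∈{4}] nothing but 4 survives at r4c4, so r4c4=4.
Step 8. [r6c5∈{4}] r6c5's peers cover all but 4 ⇒ r6c5=4.
Step 9. [r5c5∈{6}] r5c5's peers cover all but 6 ⇒ r5c5=6.
Step 10. [r3c5∈{1}] r3c5 has the single candidate 1, so r3c5=1.
Step 11. [r1c6∈{1}] only 1 remains possible at r1c6, so r1c6=1.
Step 12. [r3c1∈{6}] nothing but 6 survives at r3c1, so r3c1=6.
Step 13. [r6c3∈{5}] r6c3's peers cover all but 5, so r6c3=5.
Step 14. [r2c1∈{3}] only 3 remains possible at r2c1. So r2c1=3.
Step 15. [r1c3∈{2}] r1c3's peers cover all but 2. So r1c3=2.
Step 16. [r3c4∈{3}] only 3 remains possible at r3c4, so r3c4=3.
Step 17. [r5c6∈{2}] only 2 remains possible at r5c6 ⇒ r5c6=2.

Answer: 5 4 2 6 3 1 / 3 1 6 2 5 4 / 6 2 4 3 1 5 / 1 5 3 4 2 6 / 4 3 1 5 6 2 / 2 6 5 1 4 3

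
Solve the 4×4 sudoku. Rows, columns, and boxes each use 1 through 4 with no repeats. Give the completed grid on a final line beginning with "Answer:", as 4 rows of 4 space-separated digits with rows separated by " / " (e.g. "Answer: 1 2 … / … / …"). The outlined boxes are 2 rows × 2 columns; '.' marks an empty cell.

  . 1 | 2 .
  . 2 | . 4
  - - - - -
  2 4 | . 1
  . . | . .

Step 1. [r3c3∈{3}] r3c3 is down to just 3, so r3c3=3.
Step 2. [r2c1∈{3}] r2c1 is down to just 3, so r2c1=3.
Step 3. [r4c3∈{4}] r4c3 is down to just 4 ⇒ r4c3=4.
Step 4. [r1c1∈{4}] r1c1 has the single candidate 4. So r1c1=4.
Step 5. [r4c4∈{2}] r4c4 is down to just 2. So r4c4=2.
Step 6. [r4c1∈{1}] r4c1 is down to just 1, so r4c1=1.
Step 7. [r2c3∈{1}] r2c3's peers cover all but 1, so r2c3=1.
Step 8. [r4c2∈{3}] r4c2's peers cover all but 3, so r4c2=3.
Step 9. [r1c4∈{3}] r1c4's peers cover all but 3 ⇒ r1c4=3.

Answer: 4 1 2 3 / 3 2 1 4 / 2 4 3 1 / 1 3 4 2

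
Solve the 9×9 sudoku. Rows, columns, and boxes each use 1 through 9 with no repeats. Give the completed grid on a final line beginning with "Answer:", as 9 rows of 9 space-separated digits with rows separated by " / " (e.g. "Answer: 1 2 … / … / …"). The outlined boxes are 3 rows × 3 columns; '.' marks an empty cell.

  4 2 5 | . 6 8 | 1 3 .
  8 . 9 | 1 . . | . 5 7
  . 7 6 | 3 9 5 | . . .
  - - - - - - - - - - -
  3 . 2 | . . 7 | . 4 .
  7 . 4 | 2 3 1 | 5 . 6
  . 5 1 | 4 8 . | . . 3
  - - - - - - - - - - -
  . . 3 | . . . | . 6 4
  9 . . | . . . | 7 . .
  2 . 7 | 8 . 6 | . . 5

Step 1. [r6c6∈{9}] r6c6's peers cover all but 9. So r6c6=9.
Step 2. [r7c6∈{2}] r7c6's peers cover all but 2 ⇒ r7c6=2.
Step 3. [r8c3∈{8}] r8c3 is down to just 8. So r8c3=8.
Step 4. [r8c4∈{5}] only 5 remains possible at r8c4, so r8c4=5.
Step 5. [r7c2∈{1}] r7c2's peers cover all but 1, so r7c2=1.
Step 6. [r6c7∈{2}] r6c7 has the single candidate 2 ⇒ r6c7=2.
Step 7. [r2c6∈{4}] r2c6's peers cover all but 4, so r2c6=4.
Step 8. [r4c9∈{1,8,9}] across row 4, 1 lands solely at r4c9, so r4c9=1.
Step 9. [r3c9∈{2,8}] across col 9, 8 lands solely at r3c9, so r3c9=8.
Step 10. [r5c8∈{8,9}] across col 8, 8 lands solely at r5c8 ⇒ r5c8=8.
Step 11. [r9c8∈{1,9}] r9c8 is the only open cell in col 8 admitting 9, so r9c8=9.
Step 12. [r4c2∈{6,8,9}] row 4 places 8 nowhere but r4c2. So r4c2=8.
Step 13. [r8c8∈{1,2}] across col 8, 1 lands solely at r8c8. So r8c8=1.
Step 14. [r8c5∈{4}] r8c5's peers cover all but 4. So r8c5=4.
Step 15. [r7c5∈{7}] only 7 remains possible at r7c5, so r7c5=7.
Step 16. [r3c1∈{1}] nothing but 1 survives at r3c1, so r3c1=1.
Step 17. [r1c9∈{9}] only 9 remains possible at r1c9, so r1c9=9.
Step 18. [r6c1∈{6}] nothing but 6 survives at r6c1, so r6c1=6.
Step 19. [r2c2∈{3}] nothing but 3 survives at r2c2, so r2c2=3.
Step 20. [r3c7∈{4}] r3c7's peers cover all but 4 ⇒ r3c7=4.
Step 21. [r7c7∈{8}] r7c7 has the single candidate 8, so r7c7=8.
Step 22. [r9c2∈{4}] nothing but 4 survives at r9c2 ⇒ r9c2=4.
Step 23. [r7c4∈{9}] r7c4 has the single candidate 9. So r7c4=9.
Step 24. [r8c2∈{6}] r8c2 is down to just 6. So r8c2=6.
Step 25. [r5c2∈{9}] r5c2 is down to just 9. So r5c2=9.
Step 26. [r9c7∈{3}] nothing but 3 survives at r9c7. So r9c7=3.
Step 27. [r8c6∈{3}] r8c6 has the single candidate 3 ⇒ r8c6=3.
Step 28. [r3c8∈{2}] nothing but 2 survives at r3c8 ⇒ r3c8=2.
Step 29. [r2c5∈{2}] r2c5's peers cover all but 2 ⇒ r2c5=2.
Step 30. [r4c4∈{6}] nothing but 6 survives at r4c4. So r4c4=6.
Step 31. [r6c8∈{7}] r6c8 has the single candidate 7, so r6c8=7.
Step 32. [r2c7∈{6}] r2c7 is down to just 6, so r2c7=6.
Step 33. [r1c4∈{7}] only 7 remains possible at r1c4, so r1c4=7.
Step 34. [r8c9∈{2}] only 2 remains possible at r8c9, so r8c9=2.
Step 35. [r7c1∈{5}] r7c1's peers cover all but 5. So r7c1=5.
Step 36. [r9c5∈{1}] r9c5 is down to just 1, so r9c5=1.
Step 37. [r4c5∈{5}] r4c5's peers cover all but 5. So r4c5=5.
Step 38. [r4c7∈{9}] only 9 remains possible at r4c7, so r4c7=9.

Answer: 4 2 5 7 6 8 1 3 9 / 8 3 9 1 2 4 6 5 7 / 1 7 6 3 9 5 4 2 8 / 3 8 2 6 5 7 9 4 1 / 7 9 4 2 3 1 5 8 6 / 6 5 1 4 8 9 2 7 3 / 5 1 3 9 7 2 8 6 4 / 9 6 8 5 4 3 7 1 2 / 2 4 7 8 1 6 3 9 5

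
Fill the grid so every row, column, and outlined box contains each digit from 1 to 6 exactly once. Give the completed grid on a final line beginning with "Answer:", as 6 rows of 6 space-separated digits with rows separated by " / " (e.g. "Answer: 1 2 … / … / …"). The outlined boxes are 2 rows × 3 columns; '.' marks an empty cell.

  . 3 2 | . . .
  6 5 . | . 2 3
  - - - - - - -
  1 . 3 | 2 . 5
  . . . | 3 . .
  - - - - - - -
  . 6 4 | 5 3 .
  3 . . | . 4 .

Step 1. [r4c6∈{1,4,6}] box 4 places 4 nowhere but r4c6. So r4c6=4.
Step 2. [r5c6∈{1,2}] across row 5, 1 lands solely at r5c6. So r5c6=1.
Step 3. [r1c6∈{6}] nothing but 6 survives at r1c6. So r1c6=6.
Step 4. [r4c5∈{1,6}] r4c5 is the only open cell in row 4 admitting 1, so r4c5=1.
Step 5. [r4c1∈{2,5}] across col 1, 5 lands solely at r4c1 ⇒ r4c1=5.
Step 6. [r1c4∈{1,4}] 1 has one home in row 1: r1c4 ⇒ r1c4=1.
Step 7. [r6c2∈{1,2}] across col 2, 1 lands solely at r6c2 ⇒ r6c2=1.
Step 8. [r5c1∈{2}] r5c1 has the single candidate 2, so r5c1=2.
Step 9. [r3c5∈{6}] r3c5 is down to just 6. So r3c5=6.
Step 10. [r2c3∈{1}] only 1 remains possible at r2c3 ⇒ r2c3=1.
Step 11. [r1c5∈{5}] r1c5 has the single candidate 5, so r1c5=5.
Step 12. [r4c3∈{6}] nothing but 6 survives at r4c3 ⇒ r4c3=6.
Step 13. [r6c6∈{2}] r6c6 has the single candidate 2 ⇒ r6c6=2.
Step 14. [r1c1∈{4}] nothing but 4 survives at r1c1, so r1c1=4.
Step 15. [r6c3∈{5}] nothing but 5 survives at r6c3. So r6c3=5.
Step 16. [r3c2∈{4}] nothing but 4 survives at r3c2. So r3c2=4.
Step 17. [r2c4∈{4}] r2c4 has the single candidate 4 ⇒ r2c4=4.
Step 18. [r4c2∈{2}] r4c2 is down to just 2. So r4c2=2.
Step 19. [r6c4∈{6}] r6c4 is down to just 6. So r6c4=6.

Answer: 4 3 2 1 5 6 / 6 5 1 4 2 3 / 1 4 3 2 6 5 / 5 2 6 3 1 4 / 2 6 4 5 3 1 / 3 1 5 6 4 2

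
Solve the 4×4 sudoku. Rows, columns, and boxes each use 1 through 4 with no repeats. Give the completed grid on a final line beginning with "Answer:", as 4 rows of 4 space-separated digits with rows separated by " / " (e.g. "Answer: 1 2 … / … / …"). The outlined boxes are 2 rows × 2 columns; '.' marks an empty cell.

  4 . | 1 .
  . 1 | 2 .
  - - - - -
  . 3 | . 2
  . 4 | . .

Step 1. [r4c4∈{1,3}] across col 4, 1 lands solely at r4c4 ⇒ r4c4=1.
Step 2. [r2c1∈{3}] nothing but 3 survives at r2c1 ⇒ r2c1=3.
Step 3. [r2c4∈{4}] r2c4's peers cover all but 4, so r2c4=4.
Step 4. [r3c1∈{1}] r3c1's peers cover all but 1, so r3c1=1.
Step 5. [r1c2∈{2}] r1c2's peers cover all but 2, so r1c2=2.
Step 6. [r3c3∈{4}] r3c3 has the single candidate 4. So r3c3=4.
Step 7. [r1c4∈{3}] r1c4's peers cover all but 3, so r1c4=3.
Step 8. [r4c3∈{3}] nothing but 3 survives at r4c3 ⇒ r4c3=3.
Step 9. [r4c1∈{2}] only 2 remains possible at r4c1 ⇒ r4c1=2.

Answer: 4 2 1 3 / 3 1 2 4 / 1 3 4 2 / 2 4 3 1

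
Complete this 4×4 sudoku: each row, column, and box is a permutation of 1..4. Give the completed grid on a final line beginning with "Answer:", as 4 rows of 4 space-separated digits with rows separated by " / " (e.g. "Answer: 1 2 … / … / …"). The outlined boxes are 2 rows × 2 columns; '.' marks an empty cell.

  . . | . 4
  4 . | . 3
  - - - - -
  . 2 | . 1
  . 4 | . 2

Step 1. [r3c1∈{3}] only 3 remains possible at r3c1 ⇒ r3c1=3.
Step 2. [r2c2∈{1}] r2c2 is down to just 1 ⇒ r2c2=1.
Step 3. [r1c3∈{1,2}] in row 1, 1 fits only at r1c3. So r1c3=1.
Step 4. [r4c1∈{1}] r4c1 has the single candidate 1 ⇒ r4c1=1.
Step 5. [r1c2∈{3}] nothing but 3 survives at r1c2, so r1c2=3.
Step 6. [r4c3∈{3}] r4c3 is down to just 3, so r4c3=3.
Step 7. [r3c3∈{4}] only 4 remains possible at r3c3, so r3c3=4.
Step 8. [r1c1∈{2}] only 2 remains possible at r1c1. So r1c1=2.
Step 9. [r2c3∈{2}] only 2 remains possible at r2c3. So r2c3=2.

Answer: 2 3 1 4 / 4 1 2 3 / 3 2 4 1 / 1 4 3 2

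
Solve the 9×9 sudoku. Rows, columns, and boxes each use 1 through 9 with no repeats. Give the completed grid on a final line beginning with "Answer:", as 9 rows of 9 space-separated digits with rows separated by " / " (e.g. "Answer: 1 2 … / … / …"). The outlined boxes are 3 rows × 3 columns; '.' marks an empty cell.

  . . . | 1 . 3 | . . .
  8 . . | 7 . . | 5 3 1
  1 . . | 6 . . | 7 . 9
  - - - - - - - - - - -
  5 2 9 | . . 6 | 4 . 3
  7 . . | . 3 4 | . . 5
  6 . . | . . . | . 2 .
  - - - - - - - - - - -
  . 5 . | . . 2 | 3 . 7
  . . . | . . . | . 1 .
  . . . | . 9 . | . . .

Step 1. [r6c9∈{8}] r6c9's peers cover all but 8. So r6c9=8.
Step 2. [r4c5∈{1,7,8}] across row 4, 1 lands solely at r4c5, so r4c5=1.
Step 3. [r7c3∈{1,4,6,8}] r7c3 is the only open cell in row 7 admitting 1 ⇒ r7c3=1.
Step 4. [r9c8∈{4,5,6,8}] 5 has one home in col 8: r9c8 ⇒ r9c8=5.
Step 5. [r4c4∈{8}] r4c4 has the single candidate 8 ⇒ r4c4=8.
Step 6. [r7c4∈{4}] r7c4 has the single candidate 4 ⇒ r7c4=4.
Step 7. [r9c4∈{3}] r9c4's peers cover all but 3, so r9c4=3.
Step 8. [r8c1∈{2,3,4,9}] r8c1 is the only open cell in col 1 admitting 3. So r8c1=3.
Step 9. [r8c4∈{5}] r8c4 has the single candidate 5 ⇒ r8c4=5.
Step 10. [r6c4∈{9}] r6c4 has the single candidate 9. So r6c4=9.
Step 11. [r7c1∈{9}] r7c1 has the single candidate 9 ⇒ r7c1=9.
Step 12. [r8c7∈{2,6,8,9}] 9 has one home in row 8: r8c7. So r8c7=9.
Step 13. [r1c2∈{4,6,7,9}] row 1 places 9 nowhere but r1c2 ⇒ r1c2=9.
Step 14. [r1c3∈{2,4,5,6,7}] row 1 places 7 nowhere but r1c3, so r1c3=7.
Step 15. [r1c5∈{2,4,5,8}] 5 has one home in row 1: r1c5. So r1c5=5.
Step 16. [r3c6∈{8}] r3c6 is down to just 8. So r3c6=8.
Step 17. [r3c8∈{4}] only 4 remains possible at r3c8 ⇒ r3c8=4.
Step 18. [r1c1∈{2,4}] row 1 places 4 nowhere but r1c1 ⇒ r1c1=4.
Step 19. [r8c6∈{7}] only 7 remains possible at r8c6. So r8c6=7.
Step 20. [r9c1∈{2}] nothing but 2 survives at r9c1. So r9c1=2.
Step 21. [r2c2∈{6}] r2c2 has the single candidate 6 ⇒ r2c2=6.
Step 22. [r1c7∈{2,6,8}] in col 7, 2 fits only at r1c7 ⇒ r1c7=2.
Step 23. [r9c7∈{6,8}] in col 7, 8 fits only at r9c7, so r9c7=8.
Step 24. [r7c8∈{6}] r7c8 has the single candidate 6. So r7c8=6.
Step 25. [r9c9∈{4}] nothing but 4 survives at r9c9. So r9c9=4.
Step 26. [r3c5∈{2}] nothing but 2 survives at r3c5 ⇒ r3c5=2.
Step 27. [r3c2∈{3}] r3c2 is down to just 3 ⇒ r3c2=3.
Step 28. [r8c5∈{6,8}] r8c5 is the only open cell in col 5 admitting 6. So r8c5=6.
Step 29. [r6c7∈{1}] nothing but 1 survives at r6c7. So r6c7=1.
Step 30. [r6c2∈{4}] r6c2's peers cover all but 4 ⇒ r6c2=4.
Step 31. [r5c3∈{8}] nothing but 8 survives at r5c3 ⇒ r5c3=8.
Step 32. [r7c5∈{8}] r7c5 is down to just 8 ⇒ r7c5=8.
Step 33. [r6c3∈{3}] only 3 remains possible at r6c3 ⇒ r6c3=3.
Step 34. [r5c2∈{1}] r5c2 has the single candidate 1. So r5c2=1.
Step 35. [r4c8∈{7}] r4c8's peers cover all but 7. So r4c8=7.
Step 36. [r8c2∈{8}] r8c2 has the single candidate 8 ⇒ r8c2=8.
Step 37. [r1c9∈{6}] r1c9 is down to just 6. So r1c9=6.
Step 38. [r1c8∈{8}] nothing but 8 survives at r1c8, so r1c8=8.
Step 39. [r2c3∈{2}] only 2 remains possible at r2c3 ⇒ r2c3=2.
Step 40. [r5c8∈{9}] nothing but 9 survives at r5c8, so r5c8=9.
Step 41. [r9c2∈{7}] only 7 remains possible at r9c2, so r9c2=7.
Step 42. [r5c4∈{2}] r5c4's peers cover all but 2. So r5c4=2.
Step 43. [r3c3∈{5}] r3c3 has the single candidate 5, so r3c3=5.
Step 44. [r9c3∈{6}] r9c3's peers cover all but 6 ⇒ r9c3=6.
Step 45. [r6c5∈{7}] r6c5 is down to just 7, so r6c5=7.
Step 46. [r5c7∈{6}] r5c7 is down to just 6, so r5c7=6.
Step 47. [r6c6∈{5}] r6c6 is down to just 5. So r6c6=5.
Step 48. [r8c9∈{2}] r8c9 is down to just 2, so r8c9=2.
Step 49. [r9c6∈{1}] r9c6 has the single candidate 1, so r9c6=1.
Step 50. [r8c3∈{4}] nothing but 4 survives at r8c3. So r8c3=4.
Step 51. [r2c5∈{4}] only 4 remains possible at r2c5, so r2c5=4.
Step 52. [r2c6∈{9}] r2c6 is down to just 9, so r2c6=9.

Answer: 4 9 7 1 5 3 2 8 6 / 8 6 2 7 4 9 5 3 1 / 1 3 5 6 2 8 7 4 9 / 5 2 9 8 1 6 4 7 3 / 7 1 8 2 3 4 6 9 5 / 6 4 3 9 7 5 1 2 8 / 9 5 1 4 8 2 3 6 7 / 3 8 4 5 6 7 9 1 2 / 2 7 6 3 9 1 8 5 4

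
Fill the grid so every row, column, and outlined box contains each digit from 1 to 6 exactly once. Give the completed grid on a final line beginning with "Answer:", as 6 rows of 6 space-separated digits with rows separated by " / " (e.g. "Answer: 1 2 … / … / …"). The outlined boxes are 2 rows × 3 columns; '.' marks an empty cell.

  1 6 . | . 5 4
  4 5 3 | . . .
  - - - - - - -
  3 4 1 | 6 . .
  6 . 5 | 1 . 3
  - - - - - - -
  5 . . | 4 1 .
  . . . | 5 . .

Step 1. [r6c1∈{2}] nothing but 2 survives at r6c1 ⇒ r6c1=2.
Step 2. [r6c6∈{6}] nothing but 6 survives at r6c6, so r6c6=6.
Step 3. [r3c5∈{2}] r3c5 has the single candidate 2, so r3c5=2.
Step 4. [r2c4∈{2}] r2c4's peers cover all but 2 ⇒ r2c4=2.
Step 5. [r6c5∈{3}] r6c5 has the single candidate 3, so r6c5=3.
Step 6. [r4c2∈{2}] r4c2 has the single candidate 2. So r4c2=2.
Step 7. [r1c3∈{2}] r1c3's peers cover all but 2. So r1c3=2.
Step 8. [r1c4∈{3}] nothing but 3 survives at r1c4, so r1c4=3.
Step 9. [r5c6∈{2}] nothing but 2 survives at r5c6. So r5c6=2.
Step 10. [r2c5∈{6}] only 6 remains possible at r2c5. So r2c5=6.
Step 11. [r5c2∈{3}] only 3 remains possible at r5c2. So r5c2=3.
Step 12. [r3c6∈{5}] r3c6's peers cover all but 5, so r3c6=5.
Step 13. [r6c3∈{4}] r6c3 is down to just 4, so r6c3=4.
Step 14. [r5c3∈{6}] only 6 remains possible at r5c3 ⇒ r5c3=6.
Step 15. [r2c6∈{1}] nothing but 1 survives at r2c6 ⇒ r2c6=1.
Step 16. [r4c5∈{4}] only 4 remains possible at r4c5 ⇒ r4c5=4.
Step 17. [r6c2∈{1}] r6c2's peers cover all but 1. So r6c2=1.

Answer: 1 6 2 3 5 4 / 4 5 3 2 6 1 / 3 4 1 6 2 5 / 6 2 5 1 4 3 / 5 3 6 4 1 2 / 2 1 4 5 3 6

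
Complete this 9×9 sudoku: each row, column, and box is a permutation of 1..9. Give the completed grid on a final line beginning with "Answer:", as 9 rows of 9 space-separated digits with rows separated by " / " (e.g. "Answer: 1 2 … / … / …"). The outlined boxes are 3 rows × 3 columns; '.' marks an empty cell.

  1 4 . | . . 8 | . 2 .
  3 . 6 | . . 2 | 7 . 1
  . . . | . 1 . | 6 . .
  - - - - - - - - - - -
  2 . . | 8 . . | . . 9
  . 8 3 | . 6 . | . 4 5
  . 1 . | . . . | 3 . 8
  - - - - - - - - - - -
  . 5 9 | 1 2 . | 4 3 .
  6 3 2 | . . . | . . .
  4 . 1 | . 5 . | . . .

Step 1. [r8c9∈{7}] nothing but 7 survives at r8c9, so r8c9=7.
Step 2. [r6c4∈{2,4,5,7,9}] in row 6, 2 fits only at r6c4 ⇒ r6c4=2.
Step 3. [r2c8∈{5,8,9}] 8 has one home in row 2: r2c8 ⇒ r2c8=8.
Step 4. [r2c4∈{4,5,9}] row 2 places 5 nowhere but r2c4, so r2c4=5.
Step 5. [r2c5∈{4,9}] row 2 places 4 nowhere but r2c5 ⇒ r2c5=4.
Step 6. [r9c2∈{7}] r9c2 is down to just 7. So r9c2=7.
Step 7. [r7c6∈{6,7}] in row 7, 7 fits only at r7c6, so r7c6=7.
Step 8. [r9c6∈{3,6,9}] across col 6, 6 lands solely at r9c6. So r9c6=6.
Step 9. [r9c8∈{9}] r9c8's peers cover all but 9. So r9c8=9.
Step 10. [r4c7∈{1}] r4c7's peers cover all but 1. So r4c7=1.
Step 11. [r3c8∈{5}] r3c8 is down to just 5. So r3c8=5.
Step 12. [r6c1∈{5,7,9}] 5 has one home in col 1: r6c1 ⇒ r6c1=5.
Step 13. [r5c1∈{7,9}] in box 4, 9 fits only at r5c1. So r5c1=9.
Step 14. [r5c4∈{7}] only 7 remains possible at r5c4 ⇒ r5c4=7.
Step 15. [r3c1∈{7,8}] r3c1 is the only open cell in col 1 admitting 7. So r3c1=7.
Step 16. [r6c5∈{9}] nothing but 9 survives at r6c5. So r6c5=9.
Step 17. [r1c9∈{3}] only 3 remains possible at r1c9. So r1c9=3.
Step 18. [r6c6∈{4}] nothing but 4 survives at r6c6 ⇒ r6c6=4.
Step 19. [r6c8∈{6,7}] 6 has one home in row 6: r6c8, so r6c8=6.
Step 20. [r9c7∈{2,8}] row 9 places 8 nowhere but r9c7, so r9c7=8.
Step 21. [r8c6∈{9}] nothing but 9 survives at r8c6, so r8c6=9.
Step 22. [r3c6∈{3}] r3c6 is down to just 3, so r3c6=3.
Step 23. [r3c4∈{9}] r3c4's peers cover all but 9, so r3c4=9.
Step 24. [r6c3∈{7}] r6c3 has the single candidate 7. So r6c3=7.
Step 25. [r4c6∈{5}] r4c6 is down to just 5 ⇒ r4c6=5.
Step 26. [r7c1∈{8}] r7c1 is down to just 8. So r7c1=8.
Step 27. [r4c2∈{6}] only 6 remains possible at r4c2 ⇒ r4c2=6.
Step 28. [r1c4∈{6}] r1c4 has the single candidate 6. So r1c4=6.
Step 29. [r3c3∈{8}] r3c3 has the single candidate 8 ⇒ r3c3=8.
Step 30. [r8c8∈{1}] r8c8 has the single candidate 1 ⇒ r8c8=1.
Step 31. [r1c3∈{5}] only 5 remains possible at r1c3. So r1c3=5.
Step 32. [r1c5∈{7}] r1c5's peers cover all but 7 ⇒ r1c5=7.
Step 33. [r8c7∈{5}] r8c7 is down to just 5, so r8c7=5.
Step 34. [r3c9∈{4}] only 4 remains possible at r3c9, so r3c9=4.
Step 35. [r8c4∈{4}] nothing but 4 survives at r8c4 ⇒ r8c4=4.
Step 36. [r7c9∈{6}] r7c9 has the single candidate 6. So r7c9=6.
Step 37. [r4c8∈{7}] r4c8's peers cover all but 7 ⇒ r4c8=7.
Step 38. [r4c5∈{3}] r4c5's peers cover all but 3, so r4c5=3.
Step 39. [r3c2∈{2}] only 2 remains possible at r3c2 ⇒ r3c2=2.
Step 40. [r9c4∈{3}] r9c4 is down to just 3, so r9c4=3.
Step 41. [r2c2∈{9}] only 9 remains possible at r2c2. So r2c2=9.
Step 42. [r8c5∈{8}] r8c5 is down to just 8, so r8c5=8.
Step 43. [r5c6∈{1}] only 1 remains possible at r5c6. So r5c6=1.
Step 44. [r1c7∈{9}] nothing but 9 survives at r1c7. So r1c7=9.
Step 45. [r4c3∈{4}] r4c3 has the single candidate 4 ⇒ r4c3=4.
Step 46. [r5c7∈{2}] r5c7's peers cover all but 2. So r5c7=2.
Step 47. [r9c9∈{2}] r9c9 has the single candidate 2, so r9c9=2.

Answer: 1 4 5 6 7 8 9 2 3 / 3 9 6 5 4 2 7 8 1 / 7 2 8 9 1 3 6 5 4 / 2 6 4 8 3 5 1 7 9 / 9 8 3 7 6 1 2 4 5 / 5 1 7 2 9 4 3 6 8 / 8 5 9 1 2 7 4 3 6 / 6 3 2 4 8 9 5 1 7 / 4 7 1 3 5 6 8 9 2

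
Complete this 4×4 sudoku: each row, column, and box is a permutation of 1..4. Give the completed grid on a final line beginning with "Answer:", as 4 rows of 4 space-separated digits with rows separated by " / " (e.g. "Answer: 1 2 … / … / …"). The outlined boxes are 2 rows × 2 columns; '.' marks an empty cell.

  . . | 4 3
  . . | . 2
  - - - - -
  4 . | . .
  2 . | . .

Step 1. [r3c4∈{1}] r3c4 has the single candidate 1 ⇒ r3c4=1.
Step 2. [r4c2∈{1,3}] in row 4, 1 fits only at r4c2 ⇒ r4c2=1.
Step 3. [r3c2∈{3}] r3c2 has the single candidate 3, so r3c2=3.
Step 4. [r1c1∈{1}] r1c1 has the single candidate 1, so r1c1=1.
Step 5. [r2c3∈{1}] r2c3 is down to just 1, so r2c3=1.
Step 6. [r3c3∈{2}] only 2 remains possible at r3c3 ⇒ r3c3=2.
Step 7. [r4c4∈{4}] r4c4 is down to just 4 ⇒ r4c4=4.
Step 8. [r2c1∈{3}] r2c1 has the single candidate 3 ⇒ r2c1=3.
Step 9. [r4c3∈{3}] nothing but 3 survives at r4c3. So r4c3=3.
Step 10. [r1c2∈{2}] nothing but 2 survives at r1c2, so r1c2=2.
Step 11. [r2c2∈{4}] r2c2 is down to just 4. So r2c2=4.

Answer: 1 2 4 3 / 3 4 1 2 / 4 3 2 1 / 2 1 3 4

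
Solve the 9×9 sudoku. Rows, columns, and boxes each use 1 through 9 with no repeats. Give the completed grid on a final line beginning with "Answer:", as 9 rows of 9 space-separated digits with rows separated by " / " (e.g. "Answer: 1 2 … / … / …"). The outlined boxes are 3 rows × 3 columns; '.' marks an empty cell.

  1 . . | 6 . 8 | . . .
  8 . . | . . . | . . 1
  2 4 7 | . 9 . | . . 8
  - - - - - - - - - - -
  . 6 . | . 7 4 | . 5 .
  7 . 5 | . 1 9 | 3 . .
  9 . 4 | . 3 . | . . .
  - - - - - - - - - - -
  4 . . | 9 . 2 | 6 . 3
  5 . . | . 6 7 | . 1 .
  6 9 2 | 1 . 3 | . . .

Step 1. [r2c6∈{5}] nothing but 5 survives at r2c6. So r2c6=5.
Step 2. [r2c2∈{3}] r2c2 has the single candidate 3 ⇒ r2c2=3.
Step 3. [r8c2∈{8}] nothing but 8 survives at r8c2. So r8c2=8.
Step 4. [r1c8∈{2,3,4,7,9}] 3 has one home in row 1: r1c8, so r1c8=3.
Step 5. [r2c8∈{2,4,6,7,9}] 9 has one home in col 8: r2c8 ⇒ r2c8=9.
Step 6. [r4c3∈{1,3,8}] col 3 places 8 nowhere but r4c3. So r4c3=8.
Step 7. [r4c4∈{2}] r4c4 has the single candidate 2 ⇒ r4c4=2.
Step 8. [r8c4∈{4}] r8c4's peers cover all but 4. So r8c4=4.
Step 9. [r6c2∈{1,2}] 1 has one home in box 4: r6c2. So r6c2=1.
Step 10. [r3c7∈{5}] r3c7's peers cover all but 5 ⇒ r3c7=5.
Step 11. [r9c9∈{4,5,7}] 5 has one home in col 9: r9c9. So r9c9=5.
Step 12. [r9c5∈{8}] only 8 remains possible at r9c5. So r9c5=8.
Step 13. [r6c7∈{2,7,8}] in col 7, 8 fits only at r6c7. So r6c7=8.
Step 14. [r4c9∈{9}] r4c9 is down to just 9. So r4c9=9.
Step 15. [r8c9∈{2}] r8c9 has the single candidate 2, so r8c9=2.
Step 16. [r6c8∈{2,6,7}] r6c8 is the only open cell in row 6 admitting 2 ⇒ r6c8=2.
Step 17. [r6c9∈{6,7}] 7 has one home in row 6: r6c9 ⇒ r6c9=7.
Step 18. [r1c9∈{4}] r1c9 has the single candidate 4, so r1c9=4.
Step 19. [r1c7∈{2,7}] 7 has one home in row 1: r1c7 ⇒ r1c7=7.
Step 20. [r9c8∈{4,7}] r9c8 is the only open cell in row 9 admitting 7 ⇒ r9c8=7.
Step 21. [r3c8∈{6}] r3c8's peers cover all but 6, so r3c8=6.
Step 22. [r2c7∈{2}] only 2 remains possible at r2c7. So r2c7=2.
Step 23. [r7c5∈{5}] nothing but 5 survives at r7c5 ⇒ r7c5=5.
Step 24. [r4c7∈{1}] r4c7 has the single candidate 1, so r4c7=1.
Step 25. [r2c5∈{4}] only 4 remains possible at r2c5 ⇒ r2c5=4.
Step 26. [r5c4∈{8}] r5c4's peers cover all but 8. So r5c4=8.
Step 27. [r7c2∈{7}] only 7 remains possible at r7c2. So r7c2=7.
Step 28. [r7c8∈{8}] only 8 remains possible at r7c8, so r7c8=8.
Step 29. [r1c2∈{5}] r1c2's peers cover all but 5, so r1c2=5.
Step 30. [r3c6∈{1}] r3c6 is down to just 1. So r3c6=1.
Step 31. [r2c4∈{7}] r2c4 has the single candidate 7 ⇒ r2c4=7.
Step 32. [r1c3∈{9}] r1c3's peers cover all but 9, so r1c3=9.
Step 33. [r6c6∈{6}] r6c6 is down to just 6. So r6c6=6.
Step 34. [r8c3∈{3}] only 3 remains possible at r8c3 ⇒ r8c3=3.
Step 35. [r9c7∈{4}] only 4 remains possible at r9c7. So r9c7=4.
Step 36. [r3c4∈{3}] r3c4 has the single candidate 3. So r3c4=3.
Step 37. [r5c2∈{2}] r5c2 is down to just 2, so r5c2=2.
Step 38. [r5c8∈{4}] r5c8 has the single candidate 4. So r5c8=4.
Step 39. [r5c9∈{6}] only 6 remains possible at r5c9, so r5c9=6.
Step 40. [r2c3∈{6}] r2c3 is down to just 6, so r2c3=6.
Step 41. [r1c5∈{2}] only 2 remains possible at r1c5 ⇒ r1c5=2.
Step 42. [r7c3∈{1}] r7c3 has the single candidate 1. So r7c3=1.
Step 43. [r8c7∈{9}] r8c7's peers cover all but 9, so r8c7=9.
Step 44. [r4c1∈{3}] only 3 remains possible at r4c1. So r4c1=3.
Step 45. [r6c4∈{5}] only 5 remains possible at r6c4. So r6c4=5.

Answer: 1 5 9 6 2 8 7 3 4 / 8 3 6 7 4 5 2 9 1 / 2 4 7 3 9 1 5 6 8 / 3 6 8 2 7 4 1 5 9 / 7 2 5 8 1 9 3 4 6 / 9 1 4 5 3 6 8 2 7 / 4 7 1 9 5 2 6 8 3 / 5 8 3 4 6 7 9 1 2 / 6 9 2 1 8 3 4 7 5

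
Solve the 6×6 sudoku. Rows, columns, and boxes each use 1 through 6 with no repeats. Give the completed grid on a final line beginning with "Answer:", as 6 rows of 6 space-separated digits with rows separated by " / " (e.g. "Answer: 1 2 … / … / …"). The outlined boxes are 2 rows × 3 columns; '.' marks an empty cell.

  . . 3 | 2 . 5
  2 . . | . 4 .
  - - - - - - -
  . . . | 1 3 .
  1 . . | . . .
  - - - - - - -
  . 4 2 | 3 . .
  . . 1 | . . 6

Step 1. [r4c2∈{2,3,5,6}] 3 has one home in row 4: r4c2, so r4c2=3.
Step 2. [r6c2∈{5}] only 5 remains possible at r6c2. So r6c2=5.
Step 3. [r3c1∈{4,5,6}] 5 has one home in col 1: r3c1. So r3c1=5.
Step 4. [r2c4∈{6}] nothing but 6 survives at r2c4. So r2c4=6.
Step 5. [r4c5∈{2,5,6}] r4c5 is the only open cell in col 5 admitting 6, so r4c5=6.
Step 6. [r1c5∈{1}] r1c5 has the single candidate 1 ⇒ r1c5=1.
Step 7. [r4c3∈{4}] nothing but 4 survives at r4c3. So r4c3=4.
Step 8. [r1c2∈{6}] only 6 remains possible at r1c2 ⇒ r1c2=6.
Step 9. [r3c2∈{2}] r3c2 has the single candidate 2 ⇒ r3c2=2.
Step 10. [r2c2∈{1}] nothing but 1 survives at r2c2, so r2c2=1.
Step 11. [r6c1∈{3}] nothing but 3 survives at r6c1 ⇒ r6c1=3.
Step 12. [r2c3∈{5}] only 5 remains possible at r2c3 ⇒ r2c3=5.
Step 13. [r6c5∈{2}] r6c5 is down to just 2. So r6c5=2.
Step 14. [r6c4∈{4}] only 4 remains possible at r6c4, so r6c4=4.
Step 15. [r5c6∈{1}] r5c6 is down to just 1 ⇒ r5c6=1.
Step 16. [r2c6∈{3}] r2c6 is down to just 3, so r2c6=3.
Step 17. [r3c3∈{6}] nothing but 6 survives at r3c3. So r3c3=6.
Step 18. [r3c6∈{4}] r3c6 has the single candidate 4 ⇒ r3c6=4.
Step 19. [r5c1∈{6}] only 6 remains possible at r5c1, so r5c1=6.
Step 20. [r4c6∈{2}] nothing but 2 survives at r4c6. So r4c6=2.
Step 21. [r5c5∈{5}] nothing but 5 survives at r5c5. So r5c5=5.
Step 22. [r1c1∈{4}] only 4 remains possible at r1c1, so r1c1=4.
Step 23. [r4c4∈{5}] nothing but 5 survives at r4c4, so r4c4=5.

Answer: 4 6 3 2 1 5 / 2 1 5 6 4 3 / 5 2 6 1 3 4 / 1 3 4 5 6 2 / 6 4 2 3 5 1 / 3 5 1 4 2 6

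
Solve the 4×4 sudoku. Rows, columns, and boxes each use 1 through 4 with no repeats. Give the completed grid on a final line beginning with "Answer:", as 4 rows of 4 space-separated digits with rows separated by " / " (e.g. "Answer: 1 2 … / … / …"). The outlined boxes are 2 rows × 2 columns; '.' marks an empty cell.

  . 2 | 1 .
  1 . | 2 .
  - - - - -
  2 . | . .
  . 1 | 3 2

Step 1. [r1c1∈{3,4}] 3 has one home in col 1: r1c1 ⇒ r1c1=3.
Step 2. [r1c4∈{4}] nothing but 4 survives at r1c4. So r1c4=4.
Step 3. [r3c3∈{4}] only 4 remains possible at r3c3. So r3c3=4.
Step 4. [r3c2∈{3}] r3c2 is down to just 3 ⇒ r3c2=3.
Step 5. [r4c1∈{4}] only 4 remains possible at r4c1. So r4c1=4.
Step 6. [r2c2∈{4}] nothing but 4 survives at r2c2 ⇒ r2c2=4.
Step 7. [r2c4∈{3}] r2c4 has the single candidate 3, so r2c4=3.
Step 8. [r3c4∈{1}] r3c4 has the single candidate 1. So r3c4=1.

Answer: 3 2 1 4 / 1 4 2 3 / 2 3 4 1 / 4 1 3 2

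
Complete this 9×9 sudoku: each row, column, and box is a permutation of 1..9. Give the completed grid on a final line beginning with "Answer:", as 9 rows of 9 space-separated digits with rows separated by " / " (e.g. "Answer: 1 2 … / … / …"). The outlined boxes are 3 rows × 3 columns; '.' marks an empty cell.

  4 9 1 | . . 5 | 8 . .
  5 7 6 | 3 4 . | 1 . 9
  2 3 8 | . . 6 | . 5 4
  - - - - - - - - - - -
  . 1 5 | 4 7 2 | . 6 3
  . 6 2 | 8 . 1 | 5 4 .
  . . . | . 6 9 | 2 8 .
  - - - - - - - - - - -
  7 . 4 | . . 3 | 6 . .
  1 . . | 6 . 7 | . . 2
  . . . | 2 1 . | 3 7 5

Step 1. [r8c8∈{9}] r8c8's peers cover all but 9. So r8c8=9.
Step 2. [r9c2∈{8}] only 8 remains possible at r9c2. So r9c2=8.
Step 3. [r5c1∈{3,9}] across row 5, 9 lands solely at r5c1. So r5c1=9.
Step 4. [r3c7∈{7}] r3c7 is down to just 7 ⇒ r3c7=7.
Step 5. [r6c9∈{1,7}] in row 6, 1 fits only at r6c9. So r6c9=1.
Step 6. [r8c5∈{5,8}] 8 has one home in row 8: r8c5 ⇒ r8c5=8.
Step 7. [r7c5∈{5,9}] 5 has one home in col 5: r7c5, so r7c5=5.
Step 8. [r3c5∈{9}] r3c5's peers cover all but 9. So r3c5=9.
Step 9. [r6c1∈{3}] nothing but 3 survives at r6c1, so r6c1=3.
Step 10. [r1c5∈{2}] r1c5 is down to just 2 ⇒ r1c5=2.
Step 11. [r2c8∈{2}] r2c8's peers cover all but 2. So r2c8=2.
Step 12. [r4c7∈{9}] only 9 remains possible at r4c7, so r4c7=9.
Step 13. [r9c6∈{4}] r9c6 is down to just 4, so r9c6=4.
Step 14. [r8c3∈{3}] r8c3 has the single candidate 3 ⇒ r8c3=3.
Step 15. [r1c8∈{3}] r1c8 has the single candidate 3, so r1c8=3.
Step 16. [r8c2∈{5}] r8c2's peers cover all but 5, so r8c2=5.
Step 17. [r9c1∈{6}] r9c1 has the single candidate 6 ⇒ r9c1=6.
Step 18. [r1c4∈{7}] r1c4 is down to just 7 ⇒ r1c4=7.
Step 19. [r7c9∈{8}] nothing but 8 survives at r7c9 ⇒ r7c9=8.
Step 20. [r5c5∈{3}] only 3 remains possible at r5c5. So r5c5=3.
Step 21. [r3c4∈{1}] r3c4 has the single candidate 1 ⇒ r3c4=1.
Step 22. [r9c3∈{9}] only 9 remains possible at r9c3. So r9c3=9.
Step 23. [r8c7∈{4}] r8c7's peers cover all but 4 ⇒ r8c7=4.
Step 24. [r7c2∈{2}] nothing but 2 survives at r7c2 ⇒ r7c2=2.
Step 25. [r6c3∈{7}] r6c3 is down to just 7 ⇒ r6c3=7.
Step 26. [r4c1∈{8}] only 8 remains possible at r4c1, so r4c1=8.
Step 27. [r5c9∈{7}] only 7 remains possible at r5c9, so r5c9=7.
Step 28. [r1c9∈{6}] only 6 remains possible at r1c9. So r1c9=6.
Step 29. [r6c4∈{5}] only 5 remains possible at r6c4 ⇒ r6c4=5.
Step 30. [r2c6∈{8}] r2c6 is down to just 8. So r2c6=8.
Step 31. [r6c2∈{4}] nothing but 4 survives at r6c2. So r6c2=4.
Step 32. [r7c8∈{1}] r7c8's peers cover all but 1. So r7c8=1.
Step 33. [r7c4∈{9}] r7c4 is down to just 9. So r7c4=9.

Answer: 4 9 1 7 2 5 8 3 6 / 5 7 6 3 4 8 1 2 9 / 2 3 8 1 9 6 7 5 4 / 8 1 5 4 7 2 9 6 3 / 9 6 2 8 3 1 5 4 7 / 3 4 7 5 6 9 2 8 1 / 7 2 4 9 5 3 6 1 8 / 1 5 3 6 8 7 4 9 2 / 6 8 9 2 1 4 3 7 5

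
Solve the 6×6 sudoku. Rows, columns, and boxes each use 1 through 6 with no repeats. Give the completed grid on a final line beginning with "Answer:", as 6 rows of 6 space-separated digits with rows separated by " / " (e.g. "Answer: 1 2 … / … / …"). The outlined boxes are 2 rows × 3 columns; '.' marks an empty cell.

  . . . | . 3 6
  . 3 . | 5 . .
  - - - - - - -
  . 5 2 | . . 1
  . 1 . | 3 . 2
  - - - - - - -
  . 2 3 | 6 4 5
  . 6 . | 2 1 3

Step 1. [r1c2∈{4}] r1c2 has the single candidate 4 ⇒ r1c2=4.
Step 2. [r1c1∈{1,2,5}] 2 has one home in row 1: r1c1. So r1c1=2.
Step 3. [r6c1∈{4,5}] r6c1 is the only open cell in col 1 admitting 5 ⇒ r6c1=5.
Step 4. [r3c1∈{3,4,6}] r3c1 is the only open cell in row 3 admitting 3 ⇒ r3c1=3.
Step 5. [r4c1∈{4,6}] 4 has one home in col 1: r4c1, so r4c1=4.
Step 6. [r2c1∈{1,6}] across col 1, 6 lands solely at r2c1 ⇒ r2c1=6.
Step 7. [r1c3∈{1,5}] across row 1, 5 lands solely at r1c3 ⇒ r1c3=5.
Step 8. [r4c3∈{6}] r4c3 has the single candidate 6, so r4c3=6.
Step 9. [r4c5∈{5}] r4c5 has the single candidate 5. So r4c5=5.
Step 10. [r3c4∈{4}] r3c4 is down to just 4 ⇒ r3c4=4.
Step 11. [r2c6∈{4}] nothing but 4 survives at r2c6, so r2c6=4.
Step 12. [r2c3∈{1}] r2c3 is down to just 1. So r2c3=1.
Step 13. [r1c4∈{1}] only 1 remains possible at r1c4, so r1c4=1.
Step 14. [r6c3∈{4}] r6c3 has the single candidate 4 ⇒ r6c3=4.
Step 15. [r3c5∈{6}] r3c5's peers cover all but 6. So r3c5=6.
Step 16. [r5c1∈{1}] r5c1 is down to just 1 ⇒ r5c1=1.
Step 17. [r2c5∈{2}] nothing but 2 survives at r2c5 ⇒ r2c5=2.

Answer: 2 4 5 1 3 6 / 6 3 1 5 2 4 / 3 5 2 4 6 1 / 4 1 6 3 5 2 / 1 2 3 6 4 5 / 5 6 4 2 1 3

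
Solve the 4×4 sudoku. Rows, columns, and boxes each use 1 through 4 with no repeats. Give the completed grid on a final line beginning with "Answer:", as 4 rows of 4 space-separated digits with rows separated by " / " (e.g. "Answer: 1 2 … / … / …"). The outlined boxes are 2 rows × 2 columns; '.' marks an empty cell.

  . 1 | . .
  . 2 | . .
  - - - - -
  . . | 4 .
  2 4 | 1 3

Step 1. [r1c3∈{2,3}] across col 3, 2 lands solely at r1c3 ⇒ r1c3=2.
Step 2. [r1c1∈{3,4}] in row 1, 3 fits only at r1c1. So r1c1=3.
Step 3. [r2c4∈{1,4}] row 2 places 1 nowhere but r2c4, so r2c4=1.
Step 4. [r3c1∈{1}] r3c1 has the single candidate 1 ⇒ r3c1=1.
Step 5. [r2c1∈{4}] r2c1 has the single candidate 4 ⇒ r2c1=4.
Step 6. [r3c4∈{2}] r3c4 has the single candidate 2 ⇒ r3c4=2.
Step 7. [r1c4∈{4}] r1c4 has the single candidate 4, so r1c4=4.
Step 8. [r2c3∈{3}] only 3 remains possible at r2c3. So r2c3=3.
Step 9. [r3c2∈{3}] nothing but 3 survives at r3c2. So r3c2=3.

Answer: 3 1 2 4 / 4 2 3 1 / 1 3 4 2 / 2 4 1 3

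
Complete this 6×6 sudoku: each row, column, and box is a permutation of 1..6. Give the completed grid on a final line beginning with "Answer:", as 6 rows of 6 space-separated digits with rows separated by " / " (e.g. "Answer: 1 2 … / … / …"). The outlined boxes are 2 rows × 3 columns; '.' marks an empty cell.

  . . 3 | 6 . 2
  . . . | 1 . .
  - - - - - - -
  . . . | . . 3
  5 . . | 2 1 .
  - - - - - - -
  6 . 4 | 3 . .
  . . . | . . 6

Step 1. [r4c6∈{4}] r4c6 has the single candidate 4, so r4c6=4.
Step 2. [r2c6∈{5}] r2c6 is down to just 5. So r2c6=5.
Step 3. [r6c3∈{1,2,5}] across col 3, 5 lands solely at r6c3. So r6c3=5.
Step 4. [r4c3∈{6}] r4c3's peers cover all but 6. So r4c3=6.
Step 5. [r1c5∈{4}] r1c5 has the single candidate 4. So r1c5=4.
Step 6. [r6c1∈{1,2,3}] in col 1, 3 fits only at r6c1, so r6c1=3.
Step 7. [r6c2∈{1,2}] r6c2 is the only open cell in row 6 admitting 1 ⇒ r6c2=1.
Step 8. [r2c3∈{2}] r2c3's peers cover all but 2, so r2c3=2.
Step 9. [r3c1∈{1,2,4}] r3c1 is the only open cell in col 1 admitting 2, so r3c1=2.
Step 10. [r5c5∈{2,5}] in row 5, 5 fits only at r5c5. So r5c5=5.
Step 11. [r3c2∈{4}] r3c2 has the single candidate 4 ⇒ r3c2=4.
Step 12. [r2c1∈{4}] r2c1's peers cover all but 4. So r2c1=4.
Step 13. [r1c2∈{5}] nothing but 5 survives at r1c2 ⇒ r1c2=5.
Step 14. [r1c1∈{1}] r1c1 is down to just 1. So r1c1=1.
Step 15. [r3c4∈{5}] r3c4's peers cover all but 5. So r3c4=5.
Step 16. [r6c5∈{2}] r6c5 is down to just 2. So r6c5=2.
Step 17. [r6c4∈{4}] r6c4's peers cover all but 4 ⇒ r6c4=4.
Step 18. [r3c3∈{1}] r3c3's peers cover all but 1, so r3c3=1.
Step 19. [r5c2∈{2}] only 2 remains possible at r5c2. So r5c2=2.
Step 20. [r4c2∈{3}] r4c2's peers cover all but 3 ⇒ r4c2=3.
Step 21. [r5c6∈{1}] nothing but 1 survives at r5c6. So r5c6=1.
Step 22. [r2c2∈{6}] r2c2 has the single candidate 6. So r2c2=6.
Step 23. [r2c5∈{3}] nothing but 3 survives at r2c5. So r2c5=3.
Step 24. [r3c5∈{6}] only 6 remains possible at r3c5. So r3c5=6.

Answer: 1 5 3 6 4 2 / 4 6 2 1 3 5 / 2 4 1 5 6 3 / 5 3 6 2 1 4 / 6 2 4 3 5 1 / 3 1 5 4 2 6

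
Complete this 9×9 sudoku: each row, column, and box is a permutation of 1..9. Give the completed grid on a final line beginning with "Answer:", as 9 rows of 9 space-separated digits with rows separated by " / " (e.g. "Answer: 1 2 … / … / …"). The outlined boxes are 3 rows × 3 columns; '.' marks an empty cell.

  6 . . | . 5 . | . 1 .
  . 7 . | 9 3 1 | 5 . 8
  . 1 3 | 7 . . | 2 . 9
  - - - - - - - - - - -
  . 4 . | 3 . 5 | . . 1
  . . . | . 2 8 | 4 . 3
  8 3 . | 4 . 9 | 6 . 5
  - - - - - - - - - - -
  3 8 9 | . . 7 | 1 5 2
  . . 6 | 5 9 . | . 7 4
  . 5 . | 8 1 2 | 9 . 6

Step 1. [r4c7∈{7,8}] r4c7 is the only open cell in box 6 admitting 7, so r4c7=7.
Step 2. [r4c3∈{2}] r4c3 is down to just 2 ⇒ r4c3=2.
Step 3. [r2c3∈{4}] r2c3 is down to just 4. So r2c3=4.
Step 4. [r5c3∈{1,5,7}] 5 has one home in col 3: r5c3 ⇒ r5c3=5.
Step 5. [r5c1∈{1,7,9}] 7 has one home in row 5: r5c1 ⇒ r5c1=7.
Step 6. [r3c6∈{4,6}] r3c6 is the only open cell in col 6 admitting 6, so r3c6=6.
Step 7. [r7c4∈{6}] r7c4 is down to just 6. So r7c4=6.
Step 8. [r2c1∈{2}] r2c1's peers cover all but 2, so r2c1=2.
Step 9. [r5c8∈{9}] r5c8 is down to just 9, so r5c8=9.
Step 10. [r3c5∈{4,8}] across row 3, 8 lands solely at r3c5, so r3c5=8.
Step 11. [r1c7∈{3}] r1c7 is down to just 3 ⇒ r1c7=3.
Step 12. [r8c1∈{1}] r8c1 is down to just 1 ⇒ r8c1=1.
Step 13. [r2c8∈{6}] r2c8 has the single candidate 6 ⇒ r2c8=6.
Step 14. [r9c1∈{4}] nothing but 4 survives at r9c1 ⇒ r9c1=4.
Step 15. [r6c8∈{2}] nothing but 2 survives at r6c8, so r6c8=2.
Step 16. [r5c2∈{6}] r5c2's peers cover all but 6 ⇒ r5c2=6.
Step 17. [r6c5∈{7}] nothing but 7 survives at r6c5, so r6c5=7.
Step 18. [r4c1∈{9}] r4c1 is down to just 9, so r4c1=9.
Step 19. [r5c4∈{1}] only 1 remains possible at r5c4, so r5c4=1.
Step 20. [r1c4∈{2}] r1c4's peers cover all but 2 ⇒ r1c4=2.
Step 21. [r1c3∈{8}] r1c3 has the single candidate 8, so r1c3=8.
Step 22. [r9c3∈{7}] r9c3 is down to just 7. So r9c3=7.
Step 23. [r1c9∈{7}] r1c9 has the single candidate 7 ⇒ r1c9=7.
Step 24. [r8c2∈{2}] r8c2's peers cover all but 2 ⇒ r8c2=2.
Step 25. [r4c5∈{6}] r4c5 has the single candidate 6. So r4c5=6.
Step 26. [r9c8∈{3}] r9c8 has the single candidate 3. So r9c8=3.
Step 27. [r6c3∈{1}] nothing but 1 survives at r6c3, so r6c3=1.
Step 28. [r4c8∈{8}] r4c8 has the single candidate 8 ⇒ r4c8=8.
Step 29. [r1c6∈{4}] r1c6's peers cover all but 4, so r1c6=4.
Step 30. [r7c5∈{4}] r7c5 is down to just 4. So r7c5=4.
Step 31. [r3c1∈{5}] only 5 remains possible at r3c1, so r3c1=5.
Step 32. [r1c2∈{9}] only 9 remains possible at r1c2, so r1c2=9.
Step 33. [r8c6∈{3}] r8c6's peers cover all but 3, so r8c6=3.
Step 34. [r8c7∈{8}] r8c7's peers cover all but 8, so r8c7=8.
Step 35. [r3c8∈{4}] r3c8 is down to just 4, so r3c8=4.

Answer: 6 9 8 2 5 4 3 1 7 / 2 7 4 9 3 1 5 6 8 / 5 1 3 7 8 6 2 4 9 / 9 4 2 3 6 5 7 8 1 / 7 6 5 1 2 8 4 9 3 / 8 3 1 4 7 9 6 2 5 / 3 8 9 6 4 7 1 5 2 / 1 2 6 5 9 3 8 7 4 / 4 5 7 8 1 2 9 3 6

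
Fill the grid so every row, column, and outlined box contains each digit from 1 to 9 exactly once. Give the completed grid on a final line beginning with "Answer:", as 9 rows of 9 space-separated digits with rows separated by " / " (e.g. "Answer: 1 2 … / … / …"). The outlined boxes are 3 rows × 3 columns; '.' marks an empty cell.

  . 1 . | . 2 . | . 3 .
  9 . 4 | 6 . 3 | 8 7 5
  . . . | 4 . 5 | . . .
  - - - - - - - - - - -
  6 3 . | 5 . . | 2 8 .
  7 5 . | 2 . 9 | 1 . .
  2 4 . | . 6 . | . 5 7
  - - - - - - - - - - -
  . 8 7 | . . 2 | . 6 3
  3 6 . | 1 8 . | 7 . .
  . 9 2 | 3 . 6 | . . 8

Step 1. [r8c6∈{4}] r8c6 is down to just 4, so r8c6=4.
Step 2. [r3c9∈{1,2,6,9}] in col 9, 1 fits only at r3c9. So r3c9=1.
Step 3. [r5c8∈{4}] nothing but 4 survives at r5c8 ⇒ r5c8=4.
Step 4. [r1c4∈{7,8,9}] col 4 places 7 nowhere but r1c4. So r1c4=7.
Step 5. [r4c9∈{9}] nothing but 9 survives at r4c9 ⇒ r4c9=9.
Step 6. [r1c7∈{4,6,9}] 9 has one home in row 1: r1c7, so r1c7=9.
Step 7. [r5c3∈{8}] r5c3 is down to just 8 ⇒ r5c3=8.
Step 8. [r8c3∈{5}] only 5 remains possible at r8c3. So r8c3=5.
Step 9. [r4c3∈{1}] r4c3 is down to just 1 ⇒ r4c3=1.
Step 10. [r1c3∈{6}] nothing but 6 survives at r1c3, so r1c3=6.
Step 11. [r1c6∈{8}] r1c6 is down to just 8, so r1c6=8.
Step 12. [r9c5∈{5,7}] r9c5 is the only open cell in row 9 admitting 7 ⇒ r9c5=7.
Step 13. [r3c8∈{2}] r3c8 is down to just 2. So r3c8=2.
Step 14. [r9c7∈{4,5}] in row 9, 5 fits only at r9c7. So r9c7=5.
Step 15. [r9c1∈{1,4}] in row 9, 4 fits only at r9c1 ⇒ r9c1=4.
Step 16. [r7c4∈{9}] r7c4 has the single candidate 9. So r7c4=9.
Step 17. [r7c1∈{1}] r7c1 is down to just 1. So r7c1=1.
Step 18. [r8c9∈{2}] only 2 remains possible at r8c9, so r8c9=2.
Step 19. [r7c5∈{5}] only 5 remains possible at r7c5. So r7c5=5.
Step 20. [r5c5∈{3}] r5c5's peers cover all but 3, so r5c5=3.
Step 21. [r4c5∈{4}] nothing but 4 survives at r4c5, so r4c5=4.
Step 22. [r5c9∈{6}] nothing but 6 survives at r5c9 ⇒ r5c9=6.
Step 23. [r1c1∈{5}] only 5 remains possible at r1c1 ⇒ r1c1=5.
Step 24. [r1c9∈{4}] only 4 remains possible at r1c9, so r1c9=4.
Step 25. [r6c3∈{9}] nothing but 9 survives at r6c3 ⇒ r6c3=9.
Step 26. [r7c7∈{4}] nothing but 4 survives at r7c7. So r7c7=4.
Step 27. [r3c5∈{9}] only 9 remains possible at r3c5. So r3c5=9.
Step 28. [r4c6∈{7}] nothing but 7 survives at r4c6, so r4c6=7.
Step 29. [r3c1∈{8}] r3c1's peers cover all but 8. So r3c1=8.
Step 30. [r6c7∈{3}] nothing but 3 survives at r6c7, so r6c7=3.
Step 31. [r3c7∈{6}] nothing but 6 survives at r3c7, so r3c7=6.
Step 32. [r2c2∈{2}] r2c2 has the single candidate 2, so r2c2=2.
Step 33. [r3c3∈{3}] r3c3 is down to just 3. So r3c3=3.
Step 34. [r6c4∈{8}] r6c4 is down to just 8 ⇒ r6c4=8.
Step 35. [r8c8∈{9}] only 9 remains possible at r8c8 ⇒ r8c8=9.
Step 36. [r2c5∈{1}] r2c5 is down to just 1, so r2c5=1.
Step 37. [r9c8∈{1}] r9c8's peers cover all but 1. So r9c8=1.
Step 38. [r3c2∈{7}] r3c2 has the single candidate 7. So r3c2=7.
Step 39. [r6c6∈{1}] only 1 remains possible at r6c6. So r6c6=1.

Answer: 5 1 6 7 2 8 9 3 4 / 9 2 4 6 1 3 8 7 5 / 8 7 3 4 9 5 6 2 1 / 6 3 1 5 4 7 2 8 9 / 7 5 8 2 3 9 1 4 6 / 2 4 9 8 6 1 3 5 7 / 1 8 7 9 5 2 4 6 3 / 3 6 5 1 8 4 7 9 2 / 4 9 2 3 7 6 5 1 8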